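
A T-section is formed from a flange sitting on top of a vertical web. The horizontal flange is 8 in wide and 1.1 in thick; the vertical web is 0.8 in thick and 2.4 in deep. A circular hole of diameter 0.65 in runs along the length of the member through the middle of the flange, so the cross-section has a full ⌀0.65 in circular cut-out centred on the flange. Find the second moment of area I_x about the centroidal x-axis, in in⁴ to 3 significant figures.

I_x ≈ 6.59 in⁴

Split into non-overlapping primitives; take the origin at the lower-left of the bounding box.
Flange: 8 × 1.1, A = 8.8 in², y = 2.95 in, Ī = 0.88733 in⁴.
Web: 0.8 × 2.4, A = 1.92 in², y = 1.2 in, Ī = 0.9216 in⁴.
Hole (subtracted): ⌀0.65, A = 0.33183 in², y = 2.95 in, Ī = 0.0087624 in⁴.
Centroid: ȳ = ΣA·y / ΣA = 2.6266 in.
Transfer each piece to the centroidal x-axis using Ī + A·d² with d = y − 2.6266:
  flange: d = 0.32344 in → contributes +1.808 in⁴
  web: d = -1.4266 in → contributes +4.8289 in⁴
  hole: d = 0.32344 in → contributes −0.043477 in⁴
Total I = 6.5934 in⁴.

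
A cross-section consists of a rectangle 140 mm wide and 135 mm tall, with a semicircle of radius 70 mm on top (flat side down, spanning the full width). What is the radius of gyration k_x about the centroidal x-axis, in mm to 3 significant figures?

Split into non-overlapping primitives; take the origin at the lower-left of the bounding box.
Rectangular body: 140 × 135, A = 18 900 mm², y = 67.5 mm, Ī = 28 704 375 mm⁴.
Semicircular cap: semicircle r = 70, A = 7696.9 mm², y = 164.71 mm, Ī = 2 635 265 mm⁴.
Centroid: ȳ = ΣA·y / ΣA = 95.631 mm.
Transfer each piece to the centroidal x-axis using Ī + A·d² with d = y − 95.631:
  rectangular body: d = -28.131 mm → contributes +43 661 354 mm⁴
  semicircular cap: d = 69.078 mm → contributes +39 362 625 mm⁴
Total I = 83 023 979 mm⁴.
Radius of gyration: k = √(I/A) = √(83 023 979 / 26 597) = 55.871 mm.

k_x ≈ 55.9 mm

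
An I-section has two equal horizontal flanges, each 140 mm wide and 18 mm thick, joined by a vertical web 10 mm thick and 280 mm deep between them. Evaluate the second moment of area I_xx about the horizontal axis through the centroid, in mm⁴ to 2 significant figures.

I_xx ≈ 1.3 × 10⁸ mm⁴

Decompose the section into non-overlapping parts with the origin at the bottom-left of its bounding rectangle.
Bottom flange: 140 × 18, A = 2 520 mm², y = 9 mm, Ī = 68 040 mm⁴.
Web: 10 × 280, A = 2 800 mm², y = 158 mm, Ī = 18 293 333 mm⁴.
Top flange: 140 × 18, A = 2 520 mm², y = 307 mm, Ī = 68 040 mm⁴.
By symmetry the centroid is at mid-height, ȳ = 158 mm.
Transfer each piece to the horizontal axis through the centroid using Ī + A·d² with d = y − 158:
  bottom flange: d = -149 mm → contributes +56 014 560 mm⁴
  web: d = 0 mm → contributes +18 293 333 mm⁴
  top flange: d = 149 mm → contributes +56 014 560 mm⁴
Total I = 130 322 453 mm⁴.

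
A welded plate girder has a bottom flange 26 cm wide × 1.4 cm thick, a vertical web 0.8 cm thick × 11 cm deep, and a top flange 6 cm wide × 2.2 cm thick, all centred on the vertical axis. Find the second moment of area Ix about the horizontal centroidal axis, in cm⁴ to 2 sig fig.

Ix ≈ 1700 cm⁴

Treat the section as a set of non-overlapping primitives; coordinates are from the bounding-box lower-left.
Bottom plate: 26 × 1.4, A = 36.4 cm², y = 0.7 cm, Ī = 5.945 cm⁴.
Web plate: 0.8 × 11, A = 8.8 cm², y = 6.9 cm, Ī = 88.73 cm⁴.
Top plate: 6 × 2.2, A = 13.2 cm², y = 13.5 cm, Ī = 5.324 cm⁴.
Centroid: ȳ = ΣA·y / ΣA = 4.527 cm.
Transfer each piece to the horizontal centroidal axis using Ī + A·d² with d = y − 4.527:
  bottom plate: d = -3.827 cm → contributes +539.2 cm⁴
  web plate: d = 2.373 cm → contributes +138.3 cm⁴
  top plate: d = 8.973 cm → contributes +1 068 cm⁴
Total I = 1 745 cm⁴.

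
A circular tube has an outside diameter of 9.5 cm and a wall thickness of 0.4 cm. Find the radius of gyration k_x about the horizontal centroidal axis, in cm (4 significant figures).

Break the section into simple shapes (no overlaps), measuring from the bottom-left corner of the bounding box.
Outer circle: ⌀9.5, A = 70.8822 cm², y = 4.75 cm, Ī = 399.82 cm⁴.
Bore (subtracted): ⌀8.7, A = 59.4468 cm², y = 4.75 cm, Ī = 281.22 cm⁴.
By symmetry the centroid is at mid-height, ȳ = 4.75 cm.
All pieces are centred on the horizontal centroidal axis, so I = ΣĪ (holes subtracted) = 118.599 cm⁴.
Radius of gyration: k = √(I/A) = √(118.599 / 11.4354) = 3.22044 cm.

k_x ≈ 3.220 cm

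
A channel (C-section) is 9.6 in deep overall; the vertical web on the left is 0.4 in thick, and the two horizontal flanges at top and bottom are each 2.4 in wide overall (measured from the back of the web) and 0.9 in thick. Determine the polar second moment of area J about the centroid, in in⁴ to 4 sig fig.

Break the section into simple shapes (no overlaps), measuring from the bottom-left corner of the bounding box.
Web: 0.4 × 9.6, A = 3.84 in², y = 4.8 in, Ī = 29.4912 in⁴.
Top flange (beyond web): 2 × 0.9, A = 1.8 in², y = 9.15 in, Ī = 0.1215 in⁴.
Bottom flange (beyond web): 2 × 0.9, A = 1.8 in², y = 0.45 in, Ī = 0.1215 in⁴.
By symmetry the centroid is at mid-height, ȳ = 4.8 in.
Transfer each piece to the centroidal x-axis using Ī + A·d² with d = y − 4.8:
  web: d = 0 in → contributes +29.4912 in⁴
  top flange (beyond web): d = 4.35 in → contributes +34.182 in⁴
  bottom flange (beyond web): d = -4.35 in → contributes +34.182 in⁴
Total I = 97.8552 in⁴.
For the y-axis: x̄ = 0.780645 in.
Repeating about the centroidal y-axis gives I_y = 3.92681 in⁴.
Polar second moment: J = I_x + I_y = 101.782 in⁴.

J ≈ 101.8 in⁴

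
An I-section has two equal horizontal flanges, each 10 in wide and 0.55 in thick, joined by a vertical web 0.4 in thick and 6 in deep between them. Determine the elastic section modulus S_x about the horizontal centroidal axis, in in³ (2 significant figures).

Treat the section as a set of non-overlapping primitives; coordinates are from the bounding-box lower-left.
Bottom flange: 10 × 0.55, A = 5.5 in², y = 0.275 in, Ī = 0.1386 in⁴.
Web: 0.4 × 6, A = 2.4 in², y = 3.55 in, Ī = 7.2 in⁴.
Top flange: 10 × 0.55, A = 5.5 in², y = 6.825 in, Ī = 0.1386 in⁴.
By symmetry the centroid is at mid-height, ȳ = 3.55 in.
Transfer each piece to the horizontal centroidal axis using Ī + A·d² with d = y − 3.55:
  bottom flange: d = -3.275 in → contributes +59.13 in⁴
  web: d = 0 in → contributes +7.2 in⁴
  top flange: d = 3.275 in → contributes +59.13 in⁴
Total I = 125.5 in⁴.
Extreme fibre distance c = 3.55 in; S = I/c = 35.34 in³.

S_x ≈ 35 in³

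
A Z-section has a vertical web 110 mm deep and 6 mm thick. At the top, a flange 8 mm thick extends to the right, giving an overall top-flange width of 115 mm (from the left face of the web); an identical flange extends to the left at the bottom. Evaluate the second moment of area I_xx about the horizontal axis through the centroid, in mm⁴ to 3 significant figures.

I_xx ≈ 5.21 × 10⁶ mm⁴

Break the section into simple shapes (no overlaps), measuring from the bottom-left corner of the bounding box.
Web: 6 × 110, A = 660 mm², y = 55 mm, Ī = 665 500 mm⁴.
Top flange (beyond web): 109 × 8, A = 872 mm², y = 106 mm, Ī = 4650.7 mm⁴.
Bottom flange (beyond web): 109 × 8, A = 872 mm², y = 4 mm, Ī = 4650.7 mm⁴.
Centroid: ȳ = ΣA·y / ΣA = 55 mm.
Transfer each piece to the horizontal axis through the centroid using Ī + A·d² with d = y − 55:
  web: d = 0 mm → contributes +665 500 mm⁴
  top flange (beyond web): d = 51 mm → contributes +2 272 723 mm⁴
  bottom flange (beyond web): d = -51 mm → contributes +2 272 723 mm⁴
Total I = 5 210 945 mm⁴.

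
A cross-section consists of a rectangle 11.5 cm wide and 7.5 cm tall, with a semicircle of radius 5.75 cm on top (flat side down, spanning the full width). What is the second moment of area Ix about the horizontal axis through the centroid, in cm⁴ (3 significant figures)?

Treat the section as a set of non-overlapping primitives; coordinates are from the bounding-box lower-left.
Rectangular body: 11.5 × 7.5, A = 86.25 cm², y = 3.75 cm, Ī = 404.3 cm⁴.
Semicircular cap: semicircle r = 5.75, A = 51.934 cm², y = 9.9404 cm, Ī = 119.98 cm⁴.
Centroid: ȳ = ΣA·y / ΣA = 6.0766 cm.
Transfer each piece to the horizontal axis through the centroid using Ī + A·d² with d = y − 6.0766:
  rectangular body: d = -2.3266 cm → contributes +871.16 cm⁴
  semicircular cap: d = 3.8638 cm → contributes +895.31 cm⁴
Total I = 1766.5 cm⁴.

Ix ≈ 1770 cm⁴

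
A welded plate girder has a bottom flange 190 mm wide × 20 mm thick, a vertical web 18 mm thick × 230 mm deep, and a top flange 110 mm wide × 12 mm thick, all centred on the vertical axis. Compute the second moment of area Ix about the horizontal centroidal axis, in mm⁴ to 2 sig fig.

Break the section into simple shapes (no overlaps), measuring from the bottom-left corner of the bounding box.
Bottom plate: 190 × 20, A = 3 800 mm², y = 10 mm, Ī = 126 667 mm⁴.
Web plate: 18 × 230, A = 4 140 mm², y = 135 mm, Ī = 18 250 500 mm⁴.
Top plate: 110 × 12, A = 1 320 mm², y = 256 mm, Ī = 15 840 mm⁴.
Centroid: ȳ = ΣA·y / ΣA = 101 mm.
Transfer each piece to the horizontal centroidal axis using Ī + A·d² with d = y − 101:
  bottom plate: d = -90.95 mm → contributes +31 561 613 mm⁴
  web plate: d = 34.05 mm → contributes +23 049 726 mm⁴
  top plate: d = 155 mm → contributes +31 748 287 mm⁴
Total I = 86 359 626 mm⁴.

Ix ≈ 8.6 × 10⁷ mm⁴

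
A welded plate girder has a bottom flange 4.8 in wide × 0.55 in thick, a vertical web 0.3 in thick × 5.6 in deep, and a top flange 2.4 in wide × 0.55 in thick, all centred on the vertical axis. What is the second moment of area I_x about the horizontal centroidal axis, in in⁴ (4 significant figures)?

Decompose the section into non-overlapping parts with the origin at the bottom-left of its bounding rectangle.
Bottom plate: 4.8 × 0.55, A = 2.64 in², y = 0.275 in, Ī = 0.06655 in⁴.
Web plate: 0.3 × 5.6, A = 1.68 in², y = 3.35 in, Ī = 4.3904 in⁴.
Top plate: 2.4 × 0.55, A = 1.32 in², y = 6.425 in, Ī = 0.033275 in⁴.
Centroid: ȳ = ΣA·y / ΣA = 2.63032 in.
Transfer each piece to the horizontal centroidal axis using Ī + A·d² with d = y − 2.63032:
  bottom plate: d = -2.35532 in → contributes +14.712 in⁴
  web plate: d = 0.719681 in → contributes +5.26054 in⁴
  top plate: d = 3.79468 in → contributes +19.0408 in⁴
Total I = 39.0133 in⁴.

I_x ≈ 39.01 in⁴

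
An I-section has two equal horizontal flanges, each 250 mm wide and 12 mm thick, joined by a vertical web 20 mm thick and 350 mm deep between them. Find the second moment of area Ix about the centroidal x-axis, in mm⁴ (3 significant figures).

Ix ≈ 2.68 × 10⁸ mm⁴

Decompose the section into non-overlapping parts with the origin at the bottom-left of its bounding rectangle.
Bottom flange: 250 × 12, A = 3 000 mm², y = 6 mm, Ī = 36 000 mm⁴.
Web: 20 × 350, A = 7 000 mm², y = 187 mm, Ī = 71 458 333 mm⁴.
Top flange: 250 × 12, A = 3 000 mm², y = 368 mm, Ī = 36 000 mm⁴.
By symmetry the centroid is at mid-height, ȳ = 187 mm.
Transfer each piece to the centroidal x-axis using Ī + A·d² with d = y − 187:
  bottom flange: d = -181 mm → contributes +98 319 000 mm⁴
  web: d = 0 mm → contributes +71 458 333 mm⁴
  top flange: d = 181 mm → contributes +98 319 000 mm⁴
Total I = 268 096 333 mm⁴.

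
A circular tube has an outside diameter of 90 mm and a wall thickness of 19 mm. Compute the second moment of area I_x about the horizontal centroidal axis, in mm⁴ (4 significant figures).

I_x ≈ 2.862 × 10⁶ mm⁴

Treat the section as a set of non-overlapping primitives; coordinates are from the bounding-box lower-left.
Outer circle: ⌀90, A = 6361.73 mm², y = 45 mm, Ī = 3 220 623 mm⁴.
Bore (subtracted): ⌀52, A = 2123.72 mm², y = 45 mm, Ī = 358 908 mm⁴.
By symmetry the centroid is at mid-height, ȳ = 45 mm.
All pieces are centred on the horizontal centroidal axis, so I = ΣĪ (holes subtracted) = 2 861 715 mm⁴.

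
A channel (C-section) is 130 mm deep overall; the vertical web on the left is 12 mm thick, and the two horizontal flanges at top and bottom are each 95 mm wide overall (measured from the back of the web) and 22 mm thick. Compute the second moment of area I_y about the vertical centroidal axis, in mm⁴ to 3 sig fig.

Treat the section as a set of non-overlapping primitives; coordinates are from the bounding-box lower-left.
Web: 12 × 130, A = 1 560 mm², x = 6 mm, Ī = 18 720 mm⁴.
Top flange (beyond web): 83 × 22, A = 1 826 mm², x = 53.5 mm, Ī = 1 048 276 mm⁴.
Bottom flange (beyond web): 83 × 22, A = 1 826 mm², x = 53.5 mm, Ī = 1 048 276 mm⁴.
Centroid: x̄ = ΣA·x / ΣA = 39.283 mm.
Transfer each piece to the vertical centroidal axis using Ī + A·d² with d = x − 39.283:
  web: d = -33.283 mm → contributes +1 746 803 mm⁴
  top flange (beyond web): d = 14.217 mm → contributes +1 417 363 mm⁴
  bottom flange (beyond web): d = 14.217 mm → contributes +1 417 363 mm⁴
Total I = 4 581 528 mm⁴.

I_y ≈ 4.58 × 10⁶ mm⁴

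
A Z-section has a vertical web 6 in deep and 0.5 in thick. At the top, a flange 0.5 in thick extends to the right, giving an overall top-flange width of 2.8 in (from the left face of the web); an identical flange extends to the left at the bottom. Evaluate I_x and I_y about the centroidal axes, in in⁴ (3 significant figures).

Decompose the section into non-overlapping parts with the origin at the bottom-left of its bounding rectangle.
Web: 0.5 × 6, A = 3 in², y = 3 in, Ī = 9 in⁴.
Top flange (beyond web): 2.3 × 0.5, A = 1.15 in², y = 5.75 in, Ī = 0.023958 in⁴.
Bottom flange (beyond web): 2.3 × 0.5, A = 1.15 in², y = 0.25 in, Ī = 0.023958 in⁴.
Centroid: ȳ = ΣA·y / ΣA = 3 in.
Transfer each piece to the centroidal x-axis using Ī + A·d² with d = y − 3:
  web: d = 0 in → contributes +9 in⁴
  top flange (beyond web): d = 2.75 in → contributes +8.7208 in⁴
  bottom flange (beyond web): d = -2.75 in → contributes +8.7208 in⁴
Total I = 26.442 in⁴.
For the y-axis: x̄ = 2.55 in.
Repeating about the centroidal y-axis gives I_y = 5.5844 in⁴.

I_x ≈ 26.4 in⁴, I_y ≈ 5.58 in⁴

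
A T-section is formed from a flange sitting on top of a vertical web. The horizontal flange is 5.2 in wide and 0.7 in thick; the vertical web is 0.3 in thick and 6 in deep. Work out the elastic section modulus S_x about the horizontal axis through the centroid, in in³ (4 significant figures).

Break the section into simple shapes (no overlaps), measuring from the bottom-left corner of the bounding box.
Flange: 5.2 × 0.7, A = 3.64 in², y = 6.35 in, Ī = 0.148633 in⁴.
Web: 0.3 × 6, A = 1.8 in², y = 3 in, Ī = 5.4 in⁴.
Centroid: ȳ = ΣA·y / ΣA = 5.24154 in.
Transfer each piece to the horizontal axis through the centroid using Ī + A·d² with d = y − 5.24154:
  flange: d = 1.10846 in → contributes +4.62101 in⁴
  web: d = -2.24154 in → contributes +14.4441 in⁴
Total I = 19.0651 in⁴.
Extreme fibre distance c = 5.24154 in; S = I/c = 3.63731 in³.

S_x ≈ 3.637 in³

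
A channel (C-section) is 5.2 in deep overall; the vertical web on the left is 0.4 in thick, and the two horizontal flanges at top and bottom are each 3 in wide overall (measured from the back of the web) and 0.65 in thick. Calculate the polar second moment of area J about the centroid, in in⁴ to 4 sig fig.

J ≈ 27.13 in⁴

Decompose the section into non-overlapping parts with the origin at the bottom-left of its bounding rectangle.
Web: 0.4 × 5.2, A = 2.08 in², y = 2.6 in, Ī = 4.68693 in⁴.
Top flange (beyond web): 2.6 × 0.65, A = 1.69 in², y = 4.875 in, Ī = 0.0595021 in⁴.
Bottom flange (beyond web): 2.6 × 0.65, A = 1.69 in², y = 0.325 in, Ī = 0.0595021 in⁴.
By symmetry the centroid is at mid-height, ȳ = 2.6 in.
Transfer each piece to the centroidal x-axis using Ī + A·d² with d = y − 2.6:
  web: d = 0 in → contributes +4.68693 in⁴
  top flange (beyond web): d = 2.275 in → contributes +8.80631 in⁴
  bottom flange (beyond web): d = -2.275 in → contributes +8.80631 in⁴
Total I = 22.2996 in⁴.
For the y-axis: x̄ = 1.12857 in.
Repeating about the centroidal y-axis gives I_y = 4.82894 in⁴.
Polar second moment: J = I_x + I_y = 27.1285 in⁴.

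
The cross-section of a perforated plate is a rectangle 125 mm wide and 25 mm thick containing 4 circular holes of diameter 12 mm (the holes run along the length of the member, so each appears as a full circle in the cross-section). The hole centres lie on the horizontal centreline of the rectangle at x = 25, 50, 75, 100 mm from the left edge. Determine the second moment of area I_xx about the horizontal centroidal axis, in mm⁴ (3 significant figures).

I_xx ≈ 1.59 × 10⁵ mm⁴

Split into non-overlapping primitives; take the origin at the lower-left of the bounding box.
Plate: 125 × 25, A = 3 125 mm², y = 12.5 mm, Ī = 162 760 mm⁴.
Hole 1 (subtracted): ⌀12, A = 113.1 mm², y = 12.5 mm, Ī = 1017.9 mm⁴.
Hole 2 (subtracted): ⌀12, A = 113.1 mm², y = 12.5 mm, Ī = 1017.9 mm⁴.
Hole 3 (subtracted): ⌀12, A = 113.1 mm², y = 12.5 mm, Ī = 1017.9 mm⁴.
Hole 4 (subtracted): ⌀12, A = 113.1 mm², y = 12.5 mm, Ī = 1017.9 mm⁴.
By symmetry the centroid is at mid-height, ȳ = 12.5 mm.
All pieces are centred on the horizontal centroidal axis, so I = ΣĪ (holes subtracted) = 158 689 mm⁴.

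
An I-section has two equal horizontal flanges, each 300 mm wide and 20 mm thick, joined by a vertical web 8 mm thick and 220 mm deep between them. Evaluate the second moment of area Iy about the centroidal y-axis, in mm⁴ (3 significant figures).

Iy ≈ 9.00 × 10⁷ mm⁴

Decompose the section into non-overlapping parts with the origin at the bottom-left of its bounding rectangle.
Bottom flange: 300 × 20, A = 6 000 mm², x = 150 mm, Ī = 45 000 000 mm⁴.
Web: 8 × 220, A = 1 760 mm², x = 150 mm, Ī = 9386.7 mm⁴.
Top flange: 300 × 20, A = 6 000 mm², x = 150 mm, Ī = 45 000 000 mm⁴.
By symmetry the centroid is at mid-width, x̄ = 150 mm.
All pieces are centred on the centroidal y-axis, so I = ΣĪ = 90 009 387 mm⁴.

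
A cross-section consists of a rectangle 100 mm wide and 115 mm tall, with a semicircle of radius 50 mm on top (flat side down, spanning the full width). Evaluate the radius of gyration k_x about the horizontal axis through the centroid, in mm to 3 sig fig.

k_x ≈ 45.2 mm

Decompose the section into non-overlapping parts with the origin at the bottom-left of its bounding rectangle.
Rectangular body: 100 × 115, A = 11 500 mm², y = 57.5 mm, Ī = 12 673 958 mm⁴.
Semicircular cap: semicircle r = 50, A = 3 927 mm², y = 136.22 mm, Ī = 685 981 mm⁴.
Centroid: ȳ = ΣA·y / ΣA = 77.539 mm.
Transfer each piece to the horizontal axis through the centroid using Ī + A·d² with d = y − 77.539:
  rectangular body: d = -20.039 mm → contributes +17 291 732 mm⁴
  semicircular cap: d = 58.682 mm → contributes +14 208 904 mm⁴
Total I = 31 500 635 mm⁴.
Radius of gyration: k = √(I/A) = √(31 500 635 / 15 427) = 45.188 mm.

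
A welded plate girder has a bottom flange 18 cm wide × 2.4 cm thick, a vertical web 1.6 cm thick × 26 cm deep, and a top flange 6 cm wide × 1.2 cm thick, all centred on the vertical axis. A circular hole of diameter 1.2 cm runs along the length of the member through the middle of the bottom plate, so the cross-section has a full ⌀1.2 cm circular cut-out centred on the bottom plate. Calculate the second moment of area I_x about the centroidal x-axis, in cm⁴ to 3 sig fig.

Break the section into simple shapes (no overlaps), measuring from the bottom-left corner of the bounding box.
Bottom plate: 18 × 2.4, A = 43.2 cm², y = 1.2 cm, Ī = 20.736 cm⁴.
Web plate: 1.6 × 26, A = 41.6 cm², y = 15.4 cm, Ī = 2343.5 cm⁴.
Top plate: 6 × 1.2, A = 7.2 cm², y = 29 cm, Ī = 0.864 cm⁴.
Hole (subtracted): ⌀1.2, A = 1.131 cm², y = 1.2 cm, Ī = 0.10179 cm⁴.
Centroid: ȳ = ΣA·y / ΣA = 9.9035 cm.
Transfer each piece to the centroidal x-axis using Ī + A·d² with d = y − 9.9035:
  bottom plate: d = -8.7035 cm → contributes +3293.2 cm⁴
  web plate: d = 5.4965 cm → contributes +3600.3 cm⁴
  top plate: d = 19.096 cm → contributes +2626.5 cm⁴
  hole: d = -8.7035 cm → contributes −85.774 cm⁴
Total I = 9434.2 cm⁴.

I_x ≈ 9430 cm⁴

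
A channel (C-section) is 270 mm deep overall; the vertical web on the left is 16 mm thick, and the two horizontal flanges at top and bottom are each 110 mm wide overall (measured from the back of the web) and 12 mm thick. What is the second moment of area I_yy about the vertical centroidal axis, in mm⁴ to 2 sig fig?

Treat the section as a set of non-overlapping primitives; coordinates are from the bounding-box lower-left.
Web: 16 × 270, A = 4 320 mm², x = 8 mm, Ī = 92 160 mm⁴.
Top flange (beyond web): 94 × 12, A = 1 128 mm², x = 63 mm, Ī = 830 584 mm⁴.
Bottom flange (beyond web): 94 × 12, A = 1 128 mm², x = 63 mm, Ī = 830 584 mm⁴.
Centroid: x̄ = ΣA·x / ΣA = 26.87 mm.
Transfer each piece to the vertical centroidal axis using Ī + A·d² with d = x − 26.87:
  web: d = -18.87 mm → contributes +1 630 186 mm⁴
  top flange (beyond web): d = 36.13 mm → contributes +2 303 162 mm⁴
  bottom flange (beyond web): d = 36.13 mm → contributes +2 303 162 mm⁴
Total I = 6 236 510 mm⁴.

I_yy ≈ 6.2 × 10⁶ mm⁴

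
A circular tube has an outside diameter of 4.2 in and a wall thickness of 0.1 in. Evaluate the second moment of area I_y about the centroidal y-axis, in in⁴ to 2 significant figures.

Treat the section as a set of non-overlapping primitives; coordinates are from the bounding-box lower-left.
Outer circle: ⌀4.2, A = 13.85 in², x = 2.1 in, Ī = 15.27 in⁴.
Bore (subtracted): ⌀4, A = 12.57 in², x = 2.1 in, Ī = 12.57 in⁴.
By symmetry the centroid is at mid-width, x̄ = 2.1 in.
All pieces are centred on the centroidal y-axis, so I = ΣĪ (holes subtracted) = 2.708 in⁴.

I_y ≈ 2.7 in⁴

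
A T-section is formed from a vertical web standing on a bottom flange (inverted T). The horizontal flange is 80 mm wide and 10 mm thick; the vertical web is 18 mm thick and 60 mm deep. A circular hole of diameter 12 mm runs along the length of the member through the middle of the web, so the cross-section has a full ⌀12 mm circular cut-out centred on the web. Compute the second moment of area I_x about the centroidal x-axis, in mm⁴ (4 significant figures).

Decompose the section into non-overlapping parts with the origin at the bottom-left of its bounding rectangle.
Flange: 80 × 10, A = 800 mm², y = 5 mm, Ī = 6666.67 mm⁴.
Web: 18 × 60, A = 1 080 mm², y = 40 mm, Ī = 324 000 mm⁴.
Hole (subtracted): ⌀12, A = 113.097 mm², y = 40 mm, Ī = 1017.88 mm⁴.
Centroid: ȳ = ΣA·y / ΣA = 24.1531 mm.
Transfer each piece to the centroidal x-axis using Ī + A·d² with d = y − 24.1531:
  flange: d = -19.1531 mm → contributes +300 138 mm⁴
  web: d = 15.8469 mm → contributes +595 216 mm⁴
  hole: d = 15.8469 mm → contributes −29419.5 mm⁴
Total I = 865 934 mm⁴.

I_x ≈ 8.659 × 10⁵ mm⁴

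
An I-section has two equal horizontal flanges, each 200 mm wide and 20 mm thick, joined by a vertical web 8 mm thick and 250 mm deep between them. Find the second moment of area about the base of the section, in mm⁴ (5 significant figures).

Treat the section as a set of non-overlapping primitives; coordinates are from the bounding-box lower-left.
Bottom flange: 200 × 20, A = 4 000 mm², y = 10 mm, Ī = 133333.3 mm⁴.
Web: 8 × 250, A = 2 000 mm², y = 145 mm, Ī = 10 416 667 mm⁴.
Top flange: 200 × 20, A = 4 000 mm², y = 280 mm, Ī = 133333.3 mm⁴.
Transfer each piece to a horizontal axis along the bottom face using Ī + A·d² with d = y − 0:
  bottom flange: d = 10 mm → contributes +533333.3 mm⁴
  web: d = 145 mm → contributes +52 466 667 mm⁴
  top flange: d = 280 mm → contributes +313 733 333 mm⁴
Total I = 366 733 333 mm⁴.

I_base ≈ 3.6673 × 10⁸ mm⁴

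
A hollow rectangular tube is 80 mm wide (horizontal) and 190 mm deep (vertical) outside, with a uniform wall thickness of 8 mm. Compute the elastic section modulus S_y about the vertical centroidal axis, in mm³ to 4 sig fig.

S_y ≈ 1.076 × 10⁵ mm³

Treat the section as a set of non-overlapping primitives; coordinates are from the bounding-box lower-left.
Outer rectangle: 80 × 190, A = 15 200 mm², x = 40 mm, Ī = 8 106 667 mm⁴.
Inner void (subtracted): 64 × 174, A = 11 136 mm², x = 40 mm, Ī = 3 801 088 mm⁴.
By symmetry the centroid is at mid-width, x̄ = 40 mm.
All pieces are centred on the vertical centroidal axis, so I = ΣĪ (holes subtracted) = 4 305 579 mm⁴.
Extreme fibre distance c = 40 mm; S = I/c = 107 639 mm³.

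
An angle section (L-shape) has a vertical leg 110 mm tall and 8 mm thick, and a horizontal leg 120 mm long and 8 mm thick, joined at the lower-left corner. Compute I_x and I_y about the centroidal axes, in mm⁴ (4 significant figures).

Break the section into simple shapes (no overlaps), measuring from the bottom-left corner of the bounding box.
Vertical leg: 8 × 110, A = 880 mm², y = 55 mm, Ī = 887 333 mm⁴.
Horizontal leg (remainder): 112 × 8, A = 896 mm², y = 4 mm, Ī = 4778.67 mm⁴.
Centroid: ȳ = ΣA·y / ΣA = 29.2703 mm.
Transfer each piece to the centroidal x-axis using Ī + A·d² with d = y − 29.2703:
  vertical leg: d = 25.7297 mm → contributes +1 469 910 mm⁴
  horizontal leg (remainder): d = -25.2703 mm → contributes +576 952 mm⁴
Total I = 2 046 862 mm⁴.
For the y-axis: x̄ = 34.2703 mm.
Repeating about the centroidal y-axis gives I_y = 2 539 582 mm⁴.

I_x ≈ 2.047 × 10⁶ mm⁴, I_y ≈ 2.540 × 10⁶ mm⁴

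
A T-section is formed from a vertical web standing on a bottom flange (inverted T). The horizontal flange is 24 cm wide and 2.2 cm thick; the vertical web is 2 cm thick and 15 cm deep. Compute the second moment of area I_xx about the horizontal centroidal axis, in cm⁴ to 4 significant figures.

I_xx ≈ 1999 cm⁴

Treat the section as a set of non-overlapping primitives; coordinates are from the bounding-box lower-left.
Flange: 24 × 2.2, A = 52.8 cm², y = 1.1 cm, Ī = 21.296 cm⁴.
Web: 2 × 15, A = 30 cm², y = 9.7 cm, Ī = 562.5 cm⁴.
Centroid: ȳ = ΣA·y / ΣA = 4.21594 cm.
Transfer each piece to the horizontal centroidal axis using Ī + A·d² with d = y − 4.21594:
  flange: d = -3.11594 cm → contributes +533.936 cm⁴
  web: d = 5.48406 cm → contributes +1464.75 cm⁴
Total I = 1998.68 cm⁴.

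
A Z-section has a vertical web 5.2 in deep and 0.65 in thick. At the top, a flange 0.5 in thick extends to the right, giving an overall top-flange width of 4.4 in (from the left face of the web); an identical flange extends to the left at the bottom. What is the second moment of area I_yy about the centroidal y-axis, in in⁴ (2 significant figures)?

I_yy ≈ 23 in⁴

Split into non-overlapping primitives; take the origin at the lower-left of the bounding box.
Web: 0.65 × 5.2, A = 3.38 in², x = 4.075 in, Ī = 0.119 in⁴.
Top flange (beyond web): 3.75 × 0.5, A = 1.875 in², x = 6.275 in, Ī = 2.197 in⁴.
Bottom flange (beyond web): 3.75 × 0.5, A = 1.875 in², x = 1.875 in, Ī = 2.197 in⁴.
Centroid: x̄ = ΣA·x / ΣA = 4.075 in.
Transfer each piece to the centroidal y-axis using Ī + A·d² with d = x − 4.075:
  web: d = 0 in → contributes +0.119 in⁴
  top flange (beyond web): d = 2.2 in → contributes +11.27 in⁴
  bottom flange (beyond web): d = -2.2 in → contributes +11.27 in⁴
Total I = 22.66 in⁴.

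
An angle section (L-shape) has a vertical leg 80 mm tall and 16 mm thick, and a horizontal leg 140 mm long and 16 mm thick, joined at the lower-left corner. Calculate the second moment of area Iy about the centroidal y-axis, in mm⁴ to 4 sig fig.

Decompose the section into non-overlapping parts with the origin at the bottom-left of its bounding rectangle.
Vertical leg: 16 × 80, A = 1 280 mm², x = 8 mm, Ī = 27306.7 mm⁴.
Horizontal leg (remainder): 124 × 16, A = 1 984 mm², x = 78 mm, Ī = 2 542 165 mm⁴.
Centroid: x̄ = ΣA·x / ΣA = 50.549 mm.
Transfer each piece to the centroidal y-axis using Ī + A·d² with d = x − 50.549:
  vertical leg: d = -42.549 mm → contributes +2 344 643 mm⁴
  horizontal leg (remainder): d = 27.451 mm → contributes +4 037 221 mm⁴
Total I = 6 381 864 mm⁴.

Iy ≈ 6.382 × 10⁶ mm⁴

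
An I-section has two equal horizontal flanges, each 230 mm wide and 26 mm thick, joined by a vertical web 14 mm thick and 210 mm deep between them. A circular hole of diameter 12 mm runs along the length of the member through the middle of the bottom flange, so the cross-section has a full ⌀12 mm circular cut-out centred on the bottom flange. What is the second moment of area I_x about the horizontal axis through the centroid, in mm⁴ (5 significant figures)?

Decompose the section into non-overlapping parts with the origin at the bottom-left of its bounding rectangle.
Bottom flange: 230 × 26, A = 5 980 mm², y = 13 mm, Ī = 336873.3 mm⁴.
Web: 14 × 210, A = 2 940 mm², y = 131 mm, Ī = 10 804 500 mm⁴.
Top flange: 230 × 26, A = 5 980 mm², y = 249 mm, Ī = 336873.3 mm⁴.
Hole (subtracted): ⌀12, A = 113.0973 mm², y = 13 mm, Ī = 1017.876 mm⁴.
Centroid: ȳ = ΣA·y / ΣA = 131.9025 mm.
Transfer each piece to the horizontal axis through the centroid using Ī + A·d² with d = y − 131.9025:
  bottom flange: d = -118.9025 mm → contributes +84 880 974 mm⁴
  web: d = -0.9025207 mm → contributes +10 806 895 mm⁴
  top flange: d = 117.0975 mm → contributes +82 333 555 mm⁴
  hole: d = -118.9025 mm → contributes −1 599 966 mm⁴
Total I = 176 421 457 mm⁴.

I_x ≈ 1.7642 × 10⁸ mm⁴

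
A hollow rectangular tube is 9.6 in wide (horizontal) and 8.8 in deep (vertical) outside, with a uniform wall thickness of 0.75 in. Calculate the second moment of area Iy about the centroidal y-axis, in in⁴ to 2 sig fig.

Treat the section as a set of non-overlapping primitives; coordinates are from the bounding-box lower-left.
Outer rectangle: 9.6 × 8.8, A = 84.48 in², x = 4.8 in, Ī = 648.8 in⁴.
Inner void (subtracted): 8.1 × 7.3, A = 59.13 in², x = 4.8 in, Ī = 323.3 in⁴.
By symmetry the centroid is at mid-width, x̄ = 4.8 in.
All pieces are centred on the centroidal y-axis, so I = ΣĪ (holes subtracted) = 325.5 in⁴.

Iy ≈ 330 in⁴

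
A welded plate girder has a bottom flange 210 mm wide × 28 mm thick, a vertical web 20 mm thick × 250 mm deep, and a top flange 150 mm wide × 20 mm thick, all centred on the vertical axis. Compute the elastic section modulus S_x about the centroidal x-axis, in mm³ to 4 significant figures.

Break the section into simple shapes (no overlaps), measuring from the bottom-left corner of the bounding box.
Bottom plate: 210 × 28, A = 5 880 mm², y = 14 mm, Ī = 384 160 mm⁴.
Web plate: 20 × 250, A = 5 000 mm², y = 153 mm, Ī = 26 041 667 mm⁴.
Top plate: 150 × 20, A = 3 000 mm², y = 288 mm, Ī = 100 000 mm⁴.
Centroid: ȳ = ΣA·y / ΣA = 123.294 mm.
Transfer each piece to the centroidal x-axis using Ī + A·d² with d = y − 123.294:
  bottom plate: d = -109.294 mm → contributes +70 621 743 mm⁴
  web plate: d = 29.7061 mm → contributes +30 453 914 mm⁴
  top plate: d = 164.706 mm → contributes +81 484 251 mm⁴
Total I = 182 559 907 mm⁴.
Extreme fibre distance c = 174.706 mm; S = I/c = 1 044 955 mm³.

S_x ≈ 1.045 × 10⁶ mm³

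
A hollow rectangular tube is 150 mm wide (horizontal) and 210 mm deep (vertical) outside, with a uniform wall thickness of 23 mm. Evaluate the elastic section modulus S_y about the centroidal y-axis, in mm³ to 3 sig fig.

Split into non-overlapping primitives; take the origin at the lower-left of the bounding box.
Outer rectangle: 150 × 210, A = 31 500 mm², x = 75 mm, Ī = 59 062 500 mm⁴.
Inner void (subtracted): 104 × 164, A = 17 056 mm², x = 75 mm, Ī = 15 373 141 mm⁴.
By symmetry the centroid is at mid-width, x̄ = 75 mm.
All pieces are centred on the centroidal y-axis, so I = ΣĪ (holes subtracted) = 43 689 359 mm⁴.
Extreme fibre distance c = 75 mm; S = I/c = 582 525 mm³.

S_y ≈ 5.83 × 10⁵ mm³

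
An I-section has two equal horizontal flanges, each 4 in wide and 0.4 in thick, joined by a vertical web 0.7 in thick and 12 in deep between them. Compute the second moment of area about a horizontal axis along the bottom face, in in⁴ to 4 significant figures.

Split into non-overlapping primitives; take the origin at the lower-left of the bounding box.
Bottom flange: 4 × 0.4, A = 1.6 in², y = 0.2 in, Ī = 0.0213333 in⁴.
Web: 0.7 × 12, A = 8.4 in², y = 6.4 in, Ī = 100.8 in⁴.
Top flange: 4 × 0.4, A = 1.6 in², y = 12.6 in, Ī = 0.0213333 in⁴.
Transfer each piece to the bottom edge using Ī + A·d² with d = y − 0:
  bottom flange: d = 0.2 in → contributes +0.0853333 in⁴
  web: d = 6.4 in → contributes +444.864 in⁴
  top flange: d = 12.6 in → contributes +254.037 in⁴
Total I = 698.987 in⁴.

I_base ≈ 699.0 in⁴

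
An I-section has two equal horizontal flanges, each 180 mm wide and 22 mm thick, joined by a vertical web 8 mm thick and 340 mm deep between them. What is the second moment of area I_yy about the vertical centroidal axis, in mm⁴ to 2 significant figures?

I_yy ≈ 2.1 × 10⁷ mm⁴

Break the section into simple shapes (no overlaps), measuring from the bottom-left corner of the bounding box.
Bottom flange: 180 × 22, A = 3 960 mm², x = 90 mm, Ī = 10 692 000 mm⁴.
Web: 8 × 340, A = 2 720 mm², x = 90 mm, Ī = 14 507 mm⁴.
Top flange: 180 × 22, A = 3 960 mm², x = 90 mm, Ī = 10 692 000 mm⁴.
By symmetry the centroid is at mid-width, x̄ = 90 mm.
All pieces are centred on the vertical centroidal axis, so I = ΣĪ = 21 398 507 mm⁴.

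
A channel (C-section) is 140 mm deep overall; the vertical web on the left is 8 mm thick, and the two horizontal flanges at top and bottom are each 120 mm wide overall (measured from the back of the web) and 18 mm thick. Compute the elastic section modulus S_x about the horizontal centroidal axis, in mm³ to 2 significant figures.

S_x ≈ 2.4 × 10⁵ mm³

Split into non-overlapping primitives; take the origin at the lower-left of the bounding box.
Web: 8 × 140, A = 1 120 mm², y = 70 mm, Ī = 1 829 333 mm⁴.
Top flange (beyond web): 112 × 18, A = 2 016 mm², y = 131 mm, Ī = 54 432 mm⁴.
Bottom flange (beyond web): 112 × 18, A = 2 016 mm², y = 9 mm, Ī = 54 432 mm⁴.
By symmetry the centroid is at mid-height, ȳ = 70 mm.
Transfer each piece to the horizontal centroidal axis using Ī + A·d² with d = y − 70:
  web: d = 0 mm → contributes +1 829 333 mm⁴
  top flange (beyond web): d = 61 mm → contributes +7 555 968 mm⁴
  bottom flange (beyond web): d = -61 mm → contributes +7 555 968 mm⁴
Total I = 16 941 269 mm⁴.
Extreme fibre distance c = 70 mm; S = I/c = 242 018 mm³.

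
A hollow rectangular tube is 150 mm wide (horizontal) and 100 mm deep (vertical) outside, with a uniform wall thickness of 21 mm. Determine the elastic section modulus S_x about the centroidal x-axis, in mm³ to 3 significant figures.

S_x ≈ 2.15 × 10⁵ mm³

Decompose the section into non-overlapping parts with the origin at the bottom-left of its bounding rectangle.
Outer rectangle: 150 × 100, A = 15 000 mm², y = 50 mm, Ī = 12 500 000 mm⁴.
Inner void (subtracted): 108 × 58, A = 6 264 mm², y = 50 mm, Ī = 1 756 008 mm⁴.
By symmetry the centroid is at mid-height, ȳ = 50 mm.
All pieces are centred on the centroidal x-axis, so I = ΣĪ (holes subtracted) = 10 743 992 mm⁴.
Extreme fibre distance c = 50 mm; S = I/c = 214 880 mm³.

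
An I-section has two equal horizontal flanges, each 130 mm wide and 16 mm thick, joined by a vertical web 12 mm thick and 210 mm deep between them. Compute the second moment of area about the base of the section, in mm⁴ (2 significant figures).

I_base ≈ 1.6 × 10⁸ mm⁴

Split into non-overlapping primitives; take the origin at the lower-left of the bounding box.
Bottom flange: 130 × 16, A = 2 080 mm², y = 8 mm, Ī = 44 373 mm⁴.
Web: 12 × 210, A = 2 520 mm², y = 121 mm, Ī = 9 261 000 mm⁴.
Top flange: 130 × 16, A = 2 080 mm², y = 234 mm, Ī = 44 373 mm⁴.
Transfer each piece to the base of the section using Ī + A·d² with d = y − 0:
  bottom flange: d = 8 mm → contributes +177 493 mm⁴
  web: d = 121 mm → contributes +46 156 320 mm⁴
  top flange: d = 234 mm → contributes +113 936 853 mm⁴
Total I = 160 270 667 mm⁴.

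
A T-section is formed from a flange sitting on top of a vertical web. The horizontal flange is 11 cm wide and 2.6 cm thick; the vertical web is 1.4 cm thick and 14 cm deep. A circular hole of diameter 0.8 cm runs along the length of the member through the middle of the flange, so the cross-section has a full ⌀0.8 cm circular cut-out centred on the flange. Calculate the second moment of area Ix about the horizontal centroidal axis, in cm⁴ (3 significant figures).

Break the section into simple shapes (no overlaps), measuring from the bottom-left corner of the bounding box.
Flange: 11 × 2.6, A = 28.6 cm², y = 15.3 cm, Ī = 16.111 cm⁴.
Web: 1.4 × 14, A = 19.6 cm², y = 7 cm, Ī = 320.13 cm⁴.
Hole (subtracted): ⌀0.8, A = 0.50265 cm², y = 15.3 cm, Ī = 0.020106 cm⁴.
Centroid: ȳ = ΣA·y / ΣA = 11.889 cm.
Transfer each piece to the horizontal centroidal axis using Ī + A·d² with d = y − 11.889:
  flange: d = 3.4107 cm → contributes +348.81 cm⁴
  web: d = -4.8893 cm → contributes +788.68 cm⁴
  hole: d = 3.4107 cm → contributes −5.8673 cm⁴
Total I = 1131.6 cm⁴.

Ix ≈ 1130 cm⁴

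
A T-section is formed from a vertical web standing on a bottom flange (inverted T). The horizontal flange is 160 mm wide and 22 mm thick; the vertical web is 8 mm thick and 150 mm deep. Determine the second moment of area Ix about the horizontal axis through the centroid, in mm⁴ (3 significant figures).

Treat the section as a set of non-overlapping primitives; coordinates are from the bounding-box lower-left.
Flange: 160 × 22, A = 3 520 mm², y = 11 mm, Ī = 141 973 mm⁴.
Web: 8 × 150, A = 1 200 mm², y = 97 mm, Ī = 2 250 000 mm⁴.
Centroid: ȳ = ΣA·y / ΣA = 32.864 mm.
Transfer each piece to the horizontal axis through the centroid using Ī + A·d² with d = y − 32.864:
  flange: d = -21.864 mm → contributes +1 824 717 mm⁴
  web: d = 64.136 mm → contributes +7 186 049 mm⁴
Total I = 9 010 767 mm⁴.

Ix ≈ 9.01 × 10⁶ mm⁴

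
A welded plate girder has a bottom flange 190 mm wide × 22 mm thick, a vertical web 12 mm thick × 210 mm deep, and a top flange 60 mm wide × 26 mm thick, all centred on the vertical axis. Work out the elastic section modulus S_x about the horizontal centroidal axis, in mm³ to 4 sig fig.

Split into non-overlapping primitives; take the origin at the lower-left of the bounding box.
Bottom plate: 190 × 22, A = 4 180 mm², y = 11 mm, Ī = 168 593 mm⁴.
Web plate: 12 × 210, A = 2 520 mm², y = 127 mm, Ī = 9 261 000 mm⁴.
Top plate: 60 × 26, A = 1 560 mm², y = 245 mm, Ī = 87 880 mm⁴.
Centroid: ȳ = ΣA·y / ΣA = 90.5835 mm.
Transfer each piece to the horizontal centroidal axis using Ī + A·d² with d = y − 90.5835:
  bottom plate: d = -79.5835 mm → contributes +26 642 787 mm⁴
  web plate: d = 36.4165 mm → contributes +12 602 920 mm⁴
  top plate: d = 154.416 mm → contributes +37 285 214 mm⁴
Total I = 76 530 921 mm⁴.
Extreme fibre distance c = 167.416 mm; S = I/c = 457 129 mm³.

S_x ≈ 4.571 × 10⁵ mm³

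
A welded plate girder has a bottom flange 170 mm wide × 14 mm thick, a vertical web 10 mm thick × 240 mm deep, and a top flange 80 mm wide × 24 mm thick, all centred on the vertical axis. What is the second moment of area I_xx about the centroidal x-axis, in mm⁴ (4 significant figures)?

I_xx ≈ 8.314 × 10⁷ mm⁴

Split into non-overlapping primitives; take the origin at the lower-left of the bounding box.
Bottom plate: 170 × 14, A = 2 380 mm², y = 7 mm, Ī = 38873.3 mm⁴.
Web plate: 10 × 240, A = 2 400 mm², y = 134 mm, Ī = 11 520 000 mm⁴.
Top plate: 80 × 24, A = 1 920 mm², y = 266 mm, Ī = 92 160 mm⁴.
Centroid: ȳ = ΣA·y / ΣA = 126.713 mm.
Transfer each piece to the centroidal x-axis using Ī + A·d² with d = y − 126.713:
  bottom plate: d = -119.713 mm → contributes +34 147 382 mm⁴
  web plate: d = 7.28657 mm → contributes +11 647 426 mm⁴
  top plate: d = 139.287 mm → contributes +37 341 596 mm⁴
Total I = 83 136 403 mm⁴.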